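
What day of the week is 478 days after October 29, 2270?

Oct 29, 2270 is a Saturday.
478 mod 7 = 2, so 478 days after a Saturday is Saturday + 2 = Monday.

Monday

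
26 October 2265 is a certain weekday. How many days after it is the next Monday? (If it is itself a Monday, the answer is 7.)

Oct 26, 2265 is a Thursday.
From Thursday to the next Monday is 4 days.

4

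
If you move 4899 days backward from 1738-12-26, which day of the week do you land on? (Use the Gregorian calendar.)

Saturday

Dec 26, 1738 is a Friday.
4899 mod 7 = 6, so 4899 days before a Friday is Friday − 6 = Saturday.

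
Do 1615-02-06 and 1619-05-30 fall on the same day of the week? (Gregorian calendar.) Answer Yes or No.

From Feb 6, 1615 to May 30, 1619 is 1574 days.
1574 mod 7 = 6, so they are different weekdays.
(Feb 6, 1615 is a Friday; May 30, 1619 is a Thursday.)

No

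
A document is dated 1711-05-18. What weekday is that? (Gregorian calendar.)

Doomsday rule: the anchor day for the 1700s is Sunday. For year 11: 11÷12 = 0 r 11, and 11÷4 = 2, so 0+11+2 = 13.
Sunday + 13 ≡ Saturday — that's 1711's doomsday.
In May the doomsday date is May 9.
May 18 is 9 days after May 9; 9 mod 7 = 2, so Saturday + 2 = Monday.

Monday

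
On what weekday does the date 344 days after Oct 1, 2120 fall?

Wednesday

First find the weekday of Oct 1, 2120. Doomsday rule: the anchor day for the 2100s is Sunday. For year 20: 20÷12 = 1 r 8, and 8÷4 = 2, so 1+8+2 = 11.
Sunday + 11 ≡ Thursday — that's 2120's doomsday.
In October the doomsday date is Oct 10.
Oct 1 is 9 days before Oct 10; 9 mod 7 = 2, so Thursday − 2 = Tuesday.
344 mod 7 = 1, so 344 days after a Tuesday is Tuesday + 1 = Wednesday.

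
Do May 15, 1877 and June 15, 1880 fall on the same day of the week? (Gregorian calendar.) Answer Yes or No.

Yes

From May 15, 1877 to Jun 15, 1880 is 1127 days.
1127 mod 7 = 0, so they are the same weekday.
(May 15, 1877 is a Tuesday; Jun 15, 1880 is a Tuesday.)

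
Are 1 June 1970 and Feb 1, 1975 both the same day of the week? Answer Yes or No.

From Jun 1, 1970 to Feb 1, 1975 is 1706 days.
1706 mod 7 = 5, so they are different weekdays.
(Jun 1, 1970 is a Monday; Feb 1, 1975 is a Saturday.)

No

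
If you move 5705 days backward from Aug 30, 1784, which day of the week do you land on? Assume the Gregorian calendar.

First find the weekday of Aug 30, 1784. Doomsday rule: the anchor day for the 1700s is Sunday. For year 84: 84÷12 = 7 r 0, and 0÷4 = 0, so 7+0+0 = 7.
Sunday + 7 ≡ Sunday — that's 1784's doomsday.
In August the doomsday date is Aug 8.
Aug 30 is 22 days after Aug 8; 22 mod 7 = 1, so Sunday + 1 = Monday.
5705 mod 7 = 0, so 5705 days before a Monday is Monday − 0 = Monday.

Monday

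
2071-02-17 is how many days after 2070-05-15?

278

May 15, 2070 → Jun 15, 2070: 31 days (May has 31).
Jun 15, 2070 → Jul 15, 2070: 30 days (June has 30).
Jul 15, 2070 → Aug 15, 2070: 31 days (July has 31).
Aug 15, 2070 → Sep 15, 2070: 31 days (August has 31).
Sep 15, 2070 → Oct 15, 2070: 30 days (September has 30).
Oct 15, 2070 → Nov 15, 2070: 31 days (October has 31).
Nov 15, 2070 → Dec 15, 2070: 30 days (November has 30).
Dec 15, 2070 → Jan 15, 2071: 31 days (December has 31).
Jan 15, 2071 → Feb 15, 2071: 31 days (January has 31).
Feb 15, 2071 → Feb 17, 2071: 2 days.
Total: 278 days.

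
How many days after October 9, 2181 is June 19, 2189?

2810

Oct 9, 2181 → Oct 9, 2182: 365 days.
Oct 9, 2182 → Oct 9, 2183: 365 days.
Oct 9, 2183 → Oct 9, 2184: 366 days (Feb 29, 2184 is in that span).
Oct 9, 2184 → Oct 9, 2185: 365 days.
Oct 9, 2185 → Oct 9, 2186: 365 days.
Oct 9, 2186 → Oct 9, 2187: 365 days.
Oct 9, 2187 → Oct 9, 2188: 366 days (Feb 29, 2188 is in that span).
Oct 9, 2188 → Nov 9, 2188: 31 days (October has 31).
Nov 9, 2188 → Dec 9, 2188: 30 days (November has 30).
Dec 9, 2188 → Jan 9, 2189: 31 days (December has 31).
Jan 9, 2189 → Feb 9, 2189: 31 days (January has 31).
Feb 9, 2189 → Mar 9, 2189: 28 days (February has 28).
Mar 9, 2189 → Apr 9, 2189: 31 days (March has 31).
Apr 9, 2189 → May 9, 2189: 30 days (April has 30).
May 9, 2189 → Jun 9, 2189: 31 days (May has 31).
Jun 9, 2189 → Jun 19, 2189: 10 days.
Total: 2810 days.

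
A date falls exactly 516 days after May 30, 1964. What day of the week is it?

May 30, 1964 is a Saturday.
516 mod 7 = 5, so 516 days after a Saturday is Saturday + 5 = Thursday.

Thursday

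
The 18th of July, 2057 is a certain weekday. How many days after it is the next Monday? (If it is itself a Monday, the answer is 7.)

5

Jul 18, 2057 is a Wednesday.
From Wednesday to the next Monday is 5 days.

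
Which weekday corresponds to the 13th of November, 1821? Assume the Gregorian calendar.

Doomsday rule: the anchor day for the 1800s is Friday. For year 21: 21÷12 = 1 r 9, and 9÷4 = 2, so 1+9+2 = 12.
Friday + 12 ≡ Wednesday — that's 1821's doomsday.
In November the doomsday date is Nov 7.
Nov 13 is 6 days after Nov 7; 6 mod 7 = 6, so Wednesday + 6 = Tuesday.

Tuesday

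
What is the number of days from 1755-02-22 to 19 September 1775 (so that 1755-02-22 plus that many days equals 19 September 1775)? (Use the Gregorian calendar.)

Feb 22, 1755 → Feb 22, 1756: 365 days.
Feb 22, 1756 → Feb 22, 1757: 366 days (Feb 29, 1756 is in that span).
Feb 22, 1757 → Feb 22, 1758: 365 days.
Feb 22, 1758 → Feb 22, 1759: 365 days.
Feb 22, 1759 → Feb 22, 1760: 365 days.
Feb 22, 1760 → Feb 22, 1761: 366 days (Feb 29, 1760 is in that span).
Feb 22, 1761 → Feb 22, 1762: 365 days.
Feb 22, 1762 → Feb 22, 1763: 365 days.
Feb 22, 1763 → Feb 22, 1764: 365 days.
Feb 22, 1764 → Feb 22, 1765: 366 days (Feb 29, 1764 is in that span).
Feb 22, 1765 → Feb 22, 1766: 365 days.
Feb 22, 1766 → Feb 22, 1767: 365 days.
Feb 22, 1767 → Feb 22, 1768: 365 days.
Feb 22, 1768 → Feb 22, 1769: 366 days (Feb 29, 1768 is in that span).
Feb 22, 1769 → Feb 22, 1770: 365 days.
Feb 22, 1770 → Feb 22, 1771: 365 days.
Feb 22, 1771 → Feb 22, 1772: 365 days.
Feb 22, 1772 → Feb 22, 1773: 366 days (Feb 29, 1772 is in that span).
Feb 22, 1773 → Feb 22, 1774: 365 days.
Feb 22, 1774 → Feb 22, 1775: 365 days.
Feb 22, 1775 → Mar 22, 1775: 28 days (February has 28).
Mar 22, 1775 → Apr 22, 1775: 31 days (March has 31).
Apr 22, 1775 → May 22, 1775: 30 days (April has 30).
May 22, 1775 → Jun 22, 1775: 31 days (May has 31).
Jun 22, 1775 → Jul 22, 1775: 30 days (June has 30).
Jul 22, 1775 → Aug 22, 1775: 31 days (July has 31).
Aug 22, 1775 → Sep 19, 1775: 28 days.
Total: 7514 days.

7514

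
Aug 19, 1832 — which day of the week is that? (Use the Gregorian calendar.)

Doomsday rule: the anchor day for the 1800s is Friday. For year 32: 32÷12 = 2 r 8, and 8÷4 = 2, so 2+8+2 = 12.
Friday + 12 ≡ Wednesday — that's 1832's doomsday.
In August the doomsday date is Aug 8.
Aug 19 is 11 days after Aug 8; 11 mod 7 = 4, so Wednesday + 4 = Sunday.

Sunday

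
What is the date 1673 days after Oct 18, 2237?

+365 (one year) → Oct 18, 2238 (1308 left).
+365 (one year) → Oct 18, 2239 (943 left).
+366 (one year; includes Feb 29, 2240) → Oct 18, 2240 (577 left).
+365 (one year) → Oct 18, 2241 (212 left).
Oct has 31 days: +14 → Nov 1, 2241 (198 left).
Nov has 30 days: +30 → Dec 1, 2241 (168 left).
Dec has 31 days: +31 → Jan 1, 2242 (137 left).
Jan has 31 days: +31 → Feb 1, 2242 (106 left).
Feb has 28 days: +28 → Mar 1, 2242 (78 left).
Mar has 31 days: +31 → Apr 1, 2242 (47 left).
Apr has 30 days: +30 → May 1, 2242 (17 left).
+17 → May 18, 2242.

May 18, 2242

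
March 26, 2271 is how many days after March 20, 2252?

6945

Mar 20, 2252 → Mar 20, 2253: 365 days.
Mar 20, 2253 → Mar 20, 2254: 365 days.
Mar 20, 2254 → Mar 20, 2255: 365 days.
Mar 20, 2255 → Mar 20, 2256: 366 days (Feb 29, 2256 is in that span).
Mar 20, 2256 → Mar 20, 2257: 365 days.
Mar 20, 2257 → Mar 20, 2258: 365 days.
Mar 20, 2258 → Mar 20, 2259: 365 days.
Mar 20, 2259 → Mar 20, 2260: 366 days (Feb 29, 2260 is in that span).
Mar 20, 2260 → Mar 20, 2261: 365 days.
Mar 20, 2261 → Mar 20, 2262: 365 days.
Mar 20, 2262 → Mar 20, 2263: 365 days.
Mar 20, 2263 → Mar 20, 2264: 366 days (Feb 29, 2264 is in that span).
Mar 20, 2264 → Mar 20, 2265: 365 days.
Mar 20, 2265 → Mar 20, 2266: 365 days.
Mar 20, 2266 → Mar 20, 2267: 365 days.
Mar 20, 2267 → Mar 20, 2268: 366 days (Feb 29, 2268 is in that span).
Mar 20, 2268 → Mar 20, 2269: 365 days.
Mar 20, 2269 → Mar 20, 2270: 365 days.
Mar 20, 2270 → Apr 20, 2270: 31 days (March has 31).
Apr 20, 2270 → May 20, 2270: 30 days (April has 30).
May 20, 2270 → Jun 20, 2270: 31 days (May has 31).
Jun 20, 2270 → Jul 20, 2270: 30 days (June has 30).
Jul 20, 2270 → Aug 20, 2270: 31 days (July has 31).
Aug 20, 2270 → Sep 20, 2270: 31 days (August has 31).
Sep 20, 2270 → Oct 20, 2270: 30 days (September has 30).
Oct 20, 2270 → Nov 20, 2270: 31 days (October has 31).
Nov 20, 2270 → Dec 20, 2270: 30 days (November has 30).
Dec 20, 2270 → Jan 20, 2271: 31 days (December has 31).
Jan 20, 2271 → Feb 20, 2271: 31 days (January has 31).
Feb 20, 2271 → Mar 20, 2271: 28 days (February has 28).
Mar 20, 2271 → Mar 26, 2271: 6 days.
Total: 6945 days.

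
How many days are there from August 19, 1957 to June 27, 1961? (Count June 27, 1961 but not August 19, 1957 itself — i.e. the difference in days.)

Aug 19, 1957 → Aug 19, 1958: 365 days.
Aug 19, 1958 → Aug 19, 1959: 365 days.
Aug 19, 1959 → Aug 19, 1960: 366 days (Feb 29, 1960 is in that span).
Aug 19, 1960 → Sep 19, 1960: 31 days (August has 31).
Sep 19, 1960 → Oct 19, 1960: 30 days (September has 30).
Oct 19, 1960 → Nov 19, 1960: 31 days (October has 31).
Nov 19, 1960 → Dec 19, 1960: 30 days (November has 30).
Dec 19, 1960 → Jan 19, 1961: 31 days (December has 31).
Jan 19, 1961 → Feb 19, 1961: 31 days (January has 31).
Feb 19, 1961 → Mar 19, 1961: 28 days (February has 28).
Mar 19, 1961 → Apr 19, 1961: 31 days (March has 31).
Apr 19, 1961 → May 19, 1961: 30 days (April has 30).
May 19, 1961 → Jun 19, 1961: 31 days (May has 31).
Jun 19, 1961 → Jun 27, 1961: 8 days.
Total: 1408 days.

1408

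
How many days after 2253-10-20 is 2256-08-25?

1040

Oct 20, 2253 → Oct 20, 2254: 365 days.
Oct 20, 2254 → Oct 20, 2255: 365 days.
Oct 20, 2255 → Nov 20, 2255: 31 days (October has 31).
Nov 20, 2255 → Dec 20, 2255: 30 days (November has 30).
Dec 20, 2255 → Jan 20, 2256: 31 days (December has 31).
Jan 20, 2256 → Feb 20, 2256: 31 days (January has 31).
Feb 20, 2256 → Mar 20, 2256: 29 days (February has 29).
Mar 20, 2256 → Apr 20, 2256: 31 days (March has 31).
Apr 20, 2256 → May 20, 2256: 30 days (April has 30).
May 20, 2256 → Jun 20, 2256: 31 days (May has 31).
Jun 20, 2256 → Jul 20, 2256: 30 days (June has 30).
Jul 20, 2256 → Aug 20, 2256: 31 days (July has 31).
Aug 20, 2256 → Aug 25, 2256: 5 days.
Total: 1040 days.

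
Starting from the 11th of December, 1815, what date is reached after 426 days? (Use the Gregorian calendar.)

+366 (one year; includes Feb 29, 1816) → Dec 11, 1816 (60 left).
Dec has 31 days: +21 → Jan 1, 1817 (39 left).
Jan has 31 days: +31 → Feb 1, 1817 (8 left).
+8 → Feb 9, 1817.

February 9, 1817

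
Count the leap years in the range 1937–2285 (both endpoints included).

Multiples of 4 in [1937,2285]: 87.
Of those, multiples of 100: 3 (not leap unless ÷400).
Multiples of 400: 1.
Leap years = 87 − 3 + 1 = 85.

85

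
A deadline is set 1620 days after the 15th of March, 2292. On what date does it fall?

August 21, 2296

+365 (one year) → Mar 15, 2293 (1255 left).
+365 (one year) → Mar 15, 2294 (890 left).
+365 (one year) → Mar 15, 2295 (525 left).
+366 (one year; includes Feb 29, 2296) → Mar 15, 2296 (159 left).
Mar has 31 days: +17 → Apr 1, 2296 (142 left).
Apr has 30 days: +30 → May 1, 2296 (112 left).
May has 31 days: +31 → Jun 1, 2296 (81 left).
Jun has 30 days: +30 → Jul 1, 2296 (51 left).
Jul has 31 days: +31 → Aug 1, 2296 (20 left).
+20 → Aug 21, 2296.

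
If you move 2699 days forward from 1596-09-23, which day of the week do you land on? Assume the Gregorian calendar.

Friday

Sep 23, 1596 is a Monday.
2699 mod 7 = 4, so 2699 days after a Monday is Monday + 4 = Friday.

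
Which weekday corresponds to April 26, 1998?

January 1, 1998 is a Thursday.
Jan 1, 1998 → Feb 1, 1998: 31 days (January has 31).
Feb 1, 1998 → Mar 1, 1998: 28 days (February has 28).
Mar 1, 1998 → Apr 1, 1998: 31 days (March has 31).
Apr 1, 1998 → Apr 26, 1998: 25 days.
Total: 115 days.
115 mod 7 = 3, so Thursday + 3 = Sunday.

Sunday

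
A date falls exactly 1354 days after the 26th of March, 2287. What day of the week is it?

Tuesday

Mar 26, 2287 is a Saturday.
1354 mod 7 = 3, so 1354 days after a Saturday is Saturday + 3 = Tuesday.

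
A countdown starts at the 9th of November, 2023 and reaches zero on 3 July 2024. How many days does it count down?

Nov 9, 2023 → Dec 9, 2023: 30 days (November has 30).
Dec 9, 2023 → Jan 9, 2024: 31 days (December has 31).
Jan 9, 2024 → Feb 9, 2024: 31 days (January has 31).
Feb 9, 2024 → Mar 9, 2024: 29 days (February has 29).
Mar 9, 2024 → Apr 9, 2024: 31 days (March has 31).
Apr 9, 2024 → May 9, 2024: 30 days (April has 30).
May 9, 2024 → Jun 9, 2024: 31 days (May has 31).
Jun 9, 2024 → Jul 3, 2024: 24 days.
Total: 237 days.

237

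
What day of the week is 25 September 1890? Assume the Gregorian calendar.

Doomsday rule: the anchor day for the 1800s is Friday. For year 90: 90÷12 = 7 r 6, and 6÷4 = 1, so 7+6+1 = 14.
Friday + 14 ≡ Friday — that's 1890's doomsday.
In September the doomsday date is Sep 5.
Sep 25 is 20 days after Sep 5; 20 mod 7 = 6, so Friday + 6 = Thursday.

Thursday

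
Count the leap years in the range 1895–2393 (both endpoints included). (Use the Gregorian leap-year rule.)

Multiples of 4 in [1895,2393]: 125.
Of those, multiples of 100: 5 (not leap unless ÷400).
Multiples of 400: 1.
Leap years = 125 − 5 + 1 = 121.

121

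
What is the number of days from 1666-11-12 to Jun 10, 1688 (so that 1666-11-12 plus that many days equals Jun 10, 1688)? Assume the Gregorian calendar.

7881

Nov 12, 1666 → Nov 12, 1667: 365 days.
Nov 12, 1667 → Nov 12, 1668: 366 days (Feb 29, 1668 is in that span).
Nov 12, 1668 → Nov 12, 1669: 365 days.
Nov 12, 1669 → Nov 12, 1670: 365 days.
Nov 12, 1670 → Nov 12, 1671: 365 days.
Nov 12, 1671 → Nov 12, 1672: 366 days (Feb 29, 1672 is in that span).
Nov 12, 1672 → Nov 12, 1673: 365 days.
Nov 12, 1673 → Nov 12, 1674: 365 days.
Nov 12, 1674 → Nov 12, 1675: 365 days.
Nov 12, 1675 → Nov 12, 1676: 366 days (Feb 29, 1676 is in that span).
Nov 12, 1676 → Nov 12, 1677: 365 days.
Nov 12, 1677 → Nov 12, 1678: 365 days.
Nov 12, 1678 → Nov 12, 1679: 365 days.
Nov 12, 1679 → Nov 12, 1680: 366 days (Feb 29, 1680 is in that span).
Nov 12, 1680 → Nov 12, 1681: 365 days.
Nov 12, 1681 → Nov 12, 1682: 365 days.
Nov 12, 1682 → Nov 12, 1683: 365 days.
Nov 12, 1683 → Nov 12, 1684: 366 days (Feb 29, 1684 is in that span).
Nov 12, 1684 → Nov 12, 1685: 365 days.
Nov 12, 1685 → Nov 12, 1686: 365 days.
Nov 12, 1686 → Nov 12, 1687: 365 days.
Nov 12, 1687 → Dec 12, 1687: 30 days (November has 30).
Dec 12, 1687 → Jan 12, 1688: 31 days (December has 31).
Jan 12, 1688 → Feb 12, 1688: 31 days (January has 31).
Feb 12, 1688 → Mar 12, 1688: 29 days (February has 29).
Mar 12, 1688 → Apr 12, 1688: 31 days (March has 31).
Apr 12, 1688 → May 12, 1688: 30 days (April has 30).
May 12, 1688 → Jun 10, 1688: 29 days.
Total: 7881 days.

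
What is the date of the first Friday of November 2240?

November 6, 2240

November 1, 2240 is a Sunday.
The first Friday is therefore November 6 (5 days later).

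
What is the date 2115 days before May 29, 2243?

August 13, 2237

−365 (one year) → May 29, 2242 (1750 left).
−365 (one year) → May 29, 2241 (1385 left).
−365 (one year) → May 29, 2240 (1020 left).
−366 (one year; includes Feb 29, 2240) → May 29, 2239 (654 left).
−365 (one year) → May 29, 2238 (289 left).
−29 → Apr 30, 2238 (end of Apr, 30 days; 260 left).
−30 → Mar 31, 2238 (end of Mar, 31 days; 230 left).
−31 → Feb 28, 2238 (end of Feb, 28 days; 199 left).
−28 → Jan 31, 2238 (end of Jan, 31 days; 171 left).
−31 → Dec 31, 2237 (end of Dec, 31 days; 140 left).
−31 → Nov 30, 2237 (end of Nov, 30 days; 109 left).
−30 → Oct 31, 2237 (end of Oct, 31 days; 79 left).
−31 → Sep 30, 2237 (end of Sep, 30 days; 48 left).
−30 → Aug 31, 2237 (end of Aug, 31 days; 18 left).
−18 → Aug 13, 2237.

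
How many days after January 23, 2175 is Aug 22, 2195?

7516

Jan 23, 2175 → Jan 23, 2176: 365 days.
Jan 23, 2176 → Jan 23, 2177: 366 days (Feb 29, 2176 is in that span).
Jan 23, 2177 → Jan 23, 2178: 365 days.
Jan 23, 2178 → Jan 23, 2179: 365 days.
Jan 23, 2179 → Jan 23, 2180: 365 days.
Jan 23, 2180 → Jan 23, 2181: 366 days (Feb 29, 2180 is in that span).
Jan 23, 2181 → Jan 23, 2182: 365 days.
Jan 23, 2182 → Jan 23, 2183: 365 days.
Jan 23, 2183 → Jan 23, 2184: 365 days.
Jan 23, 2184 → Jan 23, 2185: 366 days (Feb 29, 2184 is in that span).
Jan 23, 2185 → Jan 23, 2186: 365 days.
Jan 23, 2186 → Jan 23, 2187: 365 days.
Jan 23, 2187 → Jan 23, 2188: 365 days.
Jan 23, 2188 → Jan 23, 2189: 366 days (Feb 29, 2188 is in that span).
Jan 23, 2189 → Jan 23, 2190: 365 days.
Jan 23, 2190 → Jan 23, 2191: 365 days.
Jan 23, 2191 → Jan 23, 2192: 365 days.
Jan 23, 2192 → Jan 23, 2193: 366 days (Feb 29, 2192 is in that span).
Jan 23, 2193 → Jan 23, 2194: 365 days.
Jan 23, 2194 → Jan 23, 2195: 365 days.
Jan 23, 2195 → Feb 23, 2195: 31 days (January has 31).
Feb 23, 2195 → Mar 23, 2195: 28 days (February has 28).
Mar 23, 2195 → Apr 23, 2195: 31 days (March has 31).
Apr 23, 2195 → May 23, 2195: 30 days (April has 30).
May 23, 2195 → Jun 23, 2195: 31 days (May has 31).
Jun 23, 2195 → Jul 23, 2195: 30 days (June has 30).
Jul 23, 2195 → Aug 22, 2195: 30 days.
Total: 7516 days.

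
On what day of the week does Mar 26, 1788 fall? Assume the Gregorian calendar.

Doomsday rule: the anchor day for the 1700s is Sunday. For year 88: 88÷12 = 7 r 4, and 4÷4 = 1, so 7+4+1 = 12.
Sunday + 12 ≡ Friday — that's 1788's doomsday.
In March the doomsday date is Mar 14.
Mar 26 is 12 days after Mar 14; 12 mod 7 = 5, so Friday + 5 = Wednesday.

Wednesday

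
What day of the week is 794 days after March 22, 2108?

First find the weekday of Mar 22, 2108. Doomsday rule: the anchor day for the 2100s is Sunday. For year 08: 8÷12 = 0 r 8, and 8÷4 = 2, so 0+8+2 = 10.
Sunday + 10 ≡ Wednesday — that's 2108's doomsday.
In March the doomsday date is Mar 14.
Mar 22 is 8 days after Mar 14; 8 mod 7 = 1, so Wednesday + 1 = Thursday.
794 mod 7 = 3, so 794 days after a Thursday is Thursday + 3 = Sunday.

Sunday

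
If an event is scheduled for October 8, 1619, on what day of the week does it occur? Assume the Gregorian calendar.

Doomsday rule: the anchor day for the 1600s is Tuesday. For year 19: 19÷12 = 1 r 7, and 7÷4 = 1, so 1+7+1 = 9.
Tuesday + 9 ≡ Thursday — that's 1619's doomsday.
In October the doomsday date is Oct 10.
Oct 8 is 2 days before Oct 10; 2 mod 7 = 2, so Thursday − 2 = Tuesday.

Tuesday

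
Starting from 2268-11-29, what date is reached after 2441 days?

+365 (one year) → Nov 29, 2269 (2076 left).
+365 (one year) → Nov 29, 2270 (1711 left).
+365 (one year) → Nov 29, 2271 (1346 left).
+366 (one year; includes Feb 29, 2272) → Nov 29, 2272 (980 left).
+365 (one year) → Nov 29, 2273 (615 left).
+365 (one year) → Nov 29, 2274 (250 left).
Nov has 30 days: +2 → Dec 1, 2274 (248 left).
Dec has 31 days: +31 → Jan 1, 2275 (217 left).
Jan has 31 days: +31 → Feb 1, 2275 (186 left).
Feb has 28 days: +28 → Mar 1, 2275 (158 left).
Mar has 31 days: +31 → Apr 1, 2275 (127 left).
Apr has 30 days: +30 → May 1, 2275 (97 left).
May has 31 days: +31 → Jun 1, 2275 (66 left).
Jun has 30 days: +30 → Jul 1, 2275 (36 left).
Jul has 31 days: +31 → Aug 1, 2275 (5 left).
+5 → Aug 6, 2275.

August 6, 2275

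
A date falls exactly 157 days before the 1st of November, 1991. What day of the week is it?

First find the weekday of Nov 1, 1991. Doomsday rule: the anchor day for the 1900s is Wednesday. For year 91: 91÷12 = 7 r 7, and 7÷4 = 1, so 7+7+1 = 15.
Wednesday + 15 ≡ Thursday — that's 1991's doomsday.
In November the doomsday date is Nov 7.
Nov 1 is 6 days before Nov 7; 6 mod 7 = 6, so Thursday − 6 = Friday.
157 mod 7 = 3, so 157 days before a Friday is Friday − 3 = Tuesday.

Tuesday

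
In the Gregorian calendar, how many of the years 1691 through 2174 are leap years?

Multiples of 4 in [1691,2174]: 121.
Of those, multiples of 100: 5 (not leap unless ÷400).
Multiples of 400: 1.
Leap years = 121 − 5 + 1 = 117.

117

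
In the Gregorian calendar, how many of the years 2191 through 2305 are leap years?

Multiples of 4 in [2191,2305]: 29.
Of those, multiples of 100: 2 (not leap unless ÷400).
Multiples of 400: 0.
Leap years = 29 − 2 + 0 = 27.

27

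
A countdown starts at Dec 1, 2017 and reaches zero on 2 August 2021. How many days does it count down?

1340

Dec 1, 2017 → Dec 1, 2018: 365 days.
Dec 1, 2018 → Dec 1, 2019: 365 days.
Dec 1, 2019 → Dec 1, 2020: 366 days (Feb 29, 2020 is in that span).
Dec 1, 2020 → Jan 1, 2021: 31 days (December has 31).
Jan 1, 2021 → Feb 1, 2021: 31 days (January has 31).
Feb 1, 2021 → Mar 1, 2021: 28 days (February has 28).
Mar 1, 2021 → Apr 1, 2021: 31 days (March has 31).
Apr 1, 2021 → May 1, 2021: 30 days (April has 30).
May 1, 2021 → Jun 1, 2021: 31 days (May has 31).
Jun 1, 2021 → Jul 1, 2021: 30 days (June has 30).
Jul 1, 2021 → Aug 1, 2021: 31 days (July has 31).
Aug 1, 2021 → Aug 2, 2021: 1 days.
Total: 1340 days.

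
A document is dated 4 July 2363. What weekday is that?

Doomsday rule: the anchor day for the 2300s is Wednesday. For year 63: 63÷12 = 5 r 3, and 3÷4 = 0, so 5+3+0 = 8.
Wednesday + 8 ≡ Thursday — that's 2363's doomsday.
In July the doomsday date is Jul 11.
Jul 4 is 7 days before Jul 11; 7 mod 7 = 0, so Thursday − 0 = Thursday.

Thursday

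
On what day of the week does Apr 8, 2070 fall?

Doomsday rule: the anchor day for the 2000s is Tuesday. For year 70: 70÷12 = 5 r 10, and 10÷4 = 2, so 5+10+2 = 17.
Tuesday + 17 ≡ Friday — that's 2070's doomsday.
In April the doomsday date is Apr 4.
Apr 8 is 4 days after Apr 4; 4 mod 7 = 4, so Friday + 4 = Tuesday.

Tuesday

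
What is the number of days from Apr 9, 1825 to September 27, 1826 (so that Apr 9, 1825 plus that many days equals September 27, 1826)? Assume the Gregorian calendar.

Apr 9, 1825 → Apr 9, 1826: 365 days.
Apr 9, 1826 → May 9, 1826: 30 days (April has 30).
May 9, 1826 → Jun 9, 1826: 31 days (May has 31).
Jun 9, 1826 → Jul 9, 1826: 30 days (June has 30).
Jul 9, 1826 → Aug 9, 1826: 31 days (July has 31).
Aug 9, 1826 → Sep 9, 1826: 31 days (August has 31).
Sep 9, 1826 → Sep 27, 1826: 18 days.
Total: 536 days.

536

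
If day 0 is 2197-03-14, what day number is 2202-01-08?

1760

Mar 14, 2197 → Mar 14, 2198: 365 days.
Mar 14, 2198 → Mar 14, 2199: 365 days.
Mar 14, 2199 → Mar 14, 2200: 365 days.
Mar 14, 2200 → Mar 14, 2201: 365 days.
Mar 14, 2201 → Apr 14, 2201: 31 days (March has 31).
Apr 14, 2201 → May 14, 2201: 30 days (April has 30).
May 14, 2201 → Jun 14, 2201: 31 days (May has 31).
Jun 14, 2201 → Jul 14, 2201: 30 days (June has 30).
Jul 14, 2201 → Aug 14, 2201: 31 days (July has 31).
Aug 14, 2201 → Sep 14, 2201: 31 days (August has 31).
Sep 14, 2201 → Oct 14, 2201: 30 days (September has 30).
Oct 14, 2201 → Nov 14, 2201: 31 days (October has 31).
Nov 14, 2201 → Dec 14, 2201: 30 days (November has 30).
Dec 14, 2201 → Jan 8, 2202: 25 days.
Total: 1760 days.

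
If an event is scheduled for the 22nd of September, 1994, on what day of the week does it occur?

Thursday

Doomsday rule: the anchor day for the 1900s is Wednesday. For year 94: 94÷12 = 7 r 10, and 10÷4 = 2, so 7+10+2 = 19.
Wednesday + 19 ≡ Monday — that's 1994's doomsday.
In September the doomsday date is Sep 5.
Sep 22 is 17 days after Sep 5; 17 mod 7 = 3, so Monday + 3 = Thursday.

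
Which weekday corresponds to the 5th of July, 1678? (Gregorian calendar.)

Doomsday rule: the anchor day for the 1600s is Tuesday. For year 78: 78÷12 = 6 r 6, and 6÷4 = 1, so 6+6+1 = 13.
Tuesday + 13 ≡ Monday — that's 1678's doomsday.
In July the doomsday date is Jul 11.
Jul 5 is 6 days before Jul 11; 6 mod 7 = 6, so Monday − 6 = Tuesday.

Tuesday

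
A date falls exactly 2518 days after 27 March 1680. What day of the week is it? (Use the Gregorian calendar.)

Monday

First find the weekday of Mar 27, 1680. Doomsday rule: the anchor day for the 1600s is Tuesday. For year 80: 80÷12 = 6 r 8, and 8÷4 = 2, so 6+8+2 = 16.
Tuesday + 16 ≡ Thursday — that's 1680's doomsday.
In March the doomsday date is Mar 14.
Mar 27 is 13 days after Mar 14; 13 mod 7 = 6, so Thursday + 6 = Wednesday.
2518 mod 7 = 5, so 2518 days after a Wednesday is Wednesday + 5 = Monday.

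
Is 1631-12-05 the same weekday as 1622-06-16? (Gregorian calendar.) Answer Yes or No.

From Jun 16, 1622 to Dec 5, 1631 is 3459 days.
3459 mod 7 = 1, so they are different weekdays.
(Jun 16, 1622 is a Thursday; Dec 5, 1631 is a Friday.)

No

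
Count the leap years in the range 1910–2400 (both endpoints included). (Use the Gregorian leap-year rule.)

120

Multiples of 4 in [1910,2400]: 123.
Of those, multiples of 100: 5 (not leap unless ÷400).
Multiples of 400: 2.
Leap years = 123 − 5 + 2 = 120.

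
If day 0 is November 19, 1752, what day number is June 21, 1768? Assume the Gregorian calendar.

Nov 19, 1752 → Nov 19, 1753: 365 days.
Nov 19, 1753 → Nov 19, 1754: 365 days.
Nov 19, 1754 → Nov 19, 1755: 365 days.
Nov 19, 1755 → Nov 19, 1756: 366 days (Feb 29, 1756 is in that span).
Nov 19, 1756 → Nov 19, 1757: 365 days.
Nov 19, 1757 → Nov 19, 1758: 365 days.
Nov 19, 1758 → Nov 19, 1759: 365 days.
Nov 19, 1759 → Nov 19, 1760: 366 days (Feb 29, 1760 is in that span).
Nov 19, 1760 → Nov 19, 1761: 365 days.
Nov 19, 1761 → Nov 19, 1762: 365 days.
Nov 19, 1762 → Nov 19, 1763: 365 days.
Nov 19, 1763 → Nov 19, 1764: 366 days (Feb 29, 1764 is in that span).
Nov 19, 1764 → Nov 19, 1765: 365 days.
Nov 19, 1765 → Nov 19, 1766: 365 days.
Nov 19, 1766 → Nov 19, 1767: 365 days.
Nov 19, 1767 → Dec 19, 1767: 30 days (November has 30).
Dec 19, 1767 → Jan 19, 1768: 31 days (December has 31).
Jan 19, 1768 → Feb 19, 1768: 31 days (January has 31).
Feb 19, 1768 → Mar 19, 1768: 29 days (February has 29).
Mar 19, 1768 → Apr 19, 1768: 31 days (March has 31).
Apr 19, 1768 → May 19, 1768: 30 days (April has 30).
May 19, 1768 → Jun 19, 1768: 31 days (May has 31).
Jun 19, 1768 → Jun 21, 1768: 2 days.
Total: 5693 days.

5693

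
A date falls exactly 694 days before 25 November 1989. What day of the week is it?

Friday

Nov 25, 1989 is a Saturday.
694 mod 7 = 1, so 694 days before a Saturday is Saturday − 1 = Friday.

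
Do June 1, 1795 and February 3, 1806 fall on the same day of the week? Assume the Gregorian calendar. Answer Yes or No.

Yes

From Jun 1, 1795 to Feb 3, 1806 is 3899 days.
3899 mod 7 = 0, so they are the same weekday.
(Jun 1, 1795 is a Monday; Feb 3, 1806 is a Monday.)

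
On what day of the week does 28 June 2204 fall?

Doomsday rule: the anchor day for the 2200s is Friday. For year 04: 4÷12 = 0 r 4, and 4÷4 = 1, so 0+4+1 = 5.
Friday + 5 ≡ Wednesday — that's 2204's doomsday.
In June the doomsday date is Jun 6.
Jun 28 is 22 days after Jun 6; 22 mod 7 = 1, so Wednesday + 1 = Thursday.

Thursday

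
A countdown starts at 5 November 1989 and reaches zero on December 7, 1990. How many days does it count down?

Nov 5, 1989 → Dec 5, 1989: 30 days (November has 30).
Dec 5, 1989 → Jan 5, 1990: 31 days (December has 31).
Jan 5, 1990 → Feb 5, 1990: 31 days (January has 31).
Feb 5, 1990 → Mar 5, 1990: 28 days (February has 28).
Mar 5, 1990 → Apr 5, 1990: 31 days (March has 31).
Apr 5, 1990 → May 5, 1990: 30 days (April has 30).
May 5, 1990 → Jun 5, 1990: 31 days (May has 31).
Jun 5, 1990 → Jul 5, 1990: 30 days (June has 30).
Jul 5, 1990 → Aug 5, 1990: 31 days (July has 31).
Aug 5, 1990 → Sep 5, 1990: 31 days (August has 31).
Sep 5, 1990 → Oct 5, 1990: 30 days (September has 30).
Oct 5, 1990 → Nov 5, 1990: 31 days (October has 31).
Nov 5, 1990 → Dec 5, 1990: 30 days (November has 30).
Dec 5, 1990 → Dec 7, 1990: 2 days.
Total: 397 days.

397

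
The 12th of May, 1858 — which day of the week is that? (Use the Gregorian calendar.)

Wednesday

Doomsday rule: the anchor day for the 1800s is Friday. For year 58: 58÷12 = 4 r 10, and 10÷4 = 2, so 4+10+2 = 16.
Friday + 16 ≡ Sunday — that's 1858's doomsday.
In May the doomsday date is May 9.
May 12 is 3 days after May 9; 3 mod 7 = 3, so Sunday + 3 = Wednesday.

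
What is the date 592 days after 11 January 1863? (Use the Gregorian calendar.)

August 25, 1864

+365 (one year) → Jan 11, 1864 (227 left).
Jan has 31 days: +21 → Feb 1, 1864 (206 left).
Feb has 29 days: +29 → Mar 1, 1864 (177 left).
Mar has 31 days: +31 → Apr 1, 1864 (146 left).
Apr has 30 days: +30 → May 1, 1864 (116 left).
May has 31 days: +31 → Jun 1, 1864 (85 left).
Jun has 30 days: +30 → Jul 1, 1864 (55 left).
Jul has 31 days: +31 → Aug 1, 1864 (24 left).
+24 → Aug 25, 1864.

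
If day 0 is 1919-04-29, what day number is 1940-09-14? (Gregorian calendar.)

7809

Apr 29, 1919 → Apr 29, 1920: 366 days (Feb 29, 1920 is in that span).
Apr 29, 1920 → Apr 29, 1921: 365 days.
Apr 29, 1921 → Apr 29, 1922: 365 days.
Apr 29, 1922 → Apr 29, 1923: 365 days.
Apr 29, 1923 → Apr 29, 1924: 366 days (Feb 29, 1924 is in that span).
Apr 29, 1924 → Apr 29, 1925: 365 days.
Apr 29, 1925 → Apr 29, 1926: 365 days.
Apr 29, 1926 → Apr 29, 1927: 365 days.
Apr 29, 1927 → Apr 29, 1928: 366 days (Feb 29, 1928 is in that span).
Apr 29, 1928 → Apr 29, 1929: 365 days.
Apr 29, 1929 → Apr 29, 1930: 365 days.
Apr 29, 1930 → Apr 29, 1931: 365 days.
Apr 29, 1931 → Apr 29, 1932: 366 days (Feb 29, 1932 is in that span).
Apr 29, 1932 → Apr 29, 1933: 365 days.
Apr 29, 1933 → Apr 29, 1934: 365 days.
Apr 29, 1934 → Apr 29, 1935: 365 days.
Apr 29, 1935 → Apr 29, 1936: 366 days (Feb 29, 1936 is in that span).
Apr 29, 1936 → Apr 29, 1937: 365 days.
Apr 29, 1937 → Apr 29, 1938: 365 days.
Apr 29, 1938 → Apr 29, 1939: 365 days.
Apr 29, 1939 → Apr 29, 1940: 366 days (Feb 29, 1940 is in that span).
Apr 29, 1940 → May 29, 1940: 30 days (April has 30).
May 29, 1940 → Jun 29, 1940: 31 days (May has 31).
Jun 29, 1940 → Jul 29, 1940: 30 days (June has 30).
Jul 29, 1940 → Aug 29, 1940: 31 days (July has 31).
Aug 29, 1940 → Sep 14, 1940: 16 days.
Total: 7809 days.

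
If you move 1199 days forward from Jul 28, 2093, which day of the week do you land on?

Thursday

Jul 28, 2093 is a Tuesday.
1199 mod 7 = 2, so 1199 days after a Tuesday is Tuesday + 2 = Thursday.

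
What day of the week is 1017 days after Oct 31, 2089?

First find the weekday of Oct 31, 2089. Doomsday rule: the anchor day for the 2000s is Tuesday. For year 89: 89÷12 = 7 r 5, and 5÷4 = 1, so 7+5+1 = 13.
Tuesday + 13 ≡ Monday — that's 2089's doomsday.
In October the doomsday date is Oct 10.
Oct 31 is 21 days after Oct 10; 21 mod 7 = 0, so Monday + 0 = Monday.
1017 mod 7 = 2, so 1017 days after a Monday is Monday + 2 = Wednesday.

Wednesday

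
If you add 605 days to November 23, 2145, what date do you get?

+365 (one year) → Nov 23, 2146 (240 left).
Nov has 30 days: +8 → Dec 1, 2146 (232 left).
Dec has 31 days: +31 → Jan 1, 2147 (201 left).
Jan has 31 days: +31 → Feb 1, 2147 (170 left).
Feb has 28 days: +28 → Mar 1, 2147 (142 left).
Mar has 31 days: +31 → Apr 1, 2147 (111 left).
Apr has 30 days: +30 → May 1, 2147 (81 left).
May has 31 days: +31 → Jun 1, 2147 (50 left).
Jun has 30 days: +30 → Jul 1, 2147 (20 left).
+20 → Jul 21, 2147.

July 21, 2147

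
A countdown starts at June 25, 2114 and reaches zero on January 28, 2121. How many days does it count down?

2409

Jun 25, 2114 → Jun 25, 2115: 365 days.
Jun 25, 2115 → Jun 25, 2116: 366 days (Feb 29, 2116 is in that span).
Jun 25, 2116 → Jun 25, 2117: 365 days.
Jun 25, 2117 → Jun 25, 2118: 365 days.
Jun 25, 2118 → Jun 25, 2119: 365 days.
Jun 25, 2119 → Jun 25, 2120: 366 days (Feb 29, 2120 is in that span).
Jun 25, 2120 → Jul 25, 2120: 30 days (June has 30).
Jul 25, 2120 → Aug 25, 2120: 31 days (July has 31).
Aug 25, 2120 → Sep 25, 2120: 31 days (August has 31).
Sep 25, 2120 → Oct 25, 2120: 30 days (September has 30).
Oct 25, 2120 → Nov 25, 2120: 31 days (October has 31).
Nov 25, 2120 → Dec 25, 2120: 30 days (November has 30).
Dec 25, 2120 → Jan 25, 2121: 31 days (December has 31).
Jan 25, 2121 → Jan 28, 2121: 3 days.
Total: 2409 days.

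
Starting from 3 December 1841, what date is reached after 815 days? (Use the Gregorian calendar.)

+365 (one year) → Dec 3, 1842 (450 left).
+365 (one year) → Dec 3, 1843 (85 left).
Dec has 31 days: +29 → Jan 1, 1844 (56 left).
Jan has 31 days: +31 → Feb 1, 1844 (25 left).
+25 → Feb 26, 1844.

February 26, 1844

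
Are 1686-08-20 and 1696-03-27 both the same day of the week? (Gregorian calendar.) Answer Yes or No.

Yes

From Aug 20, 1686 to Mar 27, 1696 is 3507 days.
3507 mod 7 = 0, so they are the same weekday.
(Aug 20, 1686 is a Tuesday; Mar 27, 1696 is a Tuesday.)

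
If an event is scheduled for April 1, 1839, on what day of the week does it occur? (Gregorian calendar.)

Monday

January 1, 1839 is a Tuesday.
Jan 1, 1839 → Feb 1, 1839: 31 days (January has 31).
Feb 1, 1839 → Mar 1, 1839: 28 days (February has 28).
Mar 1, 1839 → Apr 1, 1839: 31 days.
Total: 90 days.
90 mod 7 = 6, so Tuesday + 6 = Monday.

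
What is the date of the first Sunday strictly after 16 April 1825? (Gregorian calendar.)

April 17, 1825

Apr 16, 1825 is a Saturday.
From Saturday to the next Sunday is 1 day.
Apr 16, 1825 + 1 = Apr 17, 1825.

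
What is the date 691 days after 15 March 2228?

February 4, 2230

+365 (one year) → Mar 15, 2229 (326 left).
Mar has 31 days: +17 → Apr 1, 2229 (309 left).
Apr has 30 days: +30 → May 1, 2229 (279 left).
May has 31 days: +31 → Jun 1, 2229 (248 left).
Jun has 30 days: +30 → Jul 1, 2229 (218 left).
Jul has 31 days: +31 → Aug 1, 2229 (187 left).
Aug has 31 days: +31 → Sep 1, 2229 (156 left).
Sep has 30 days: +30 → Oct 1, 2229 (126 left).
Oct has 31 days: +31 → Nov 1, 2229 (95 left).
Nov has 30 days: +30 → Dec 1, 2229 (65 left).
Dec has 31 days: +31 → Jan 1, 2230 (34 left).
Jan has 31 days: +31 → Feb 1, 2230 (3 left).
+3 → Feb 4, 2230.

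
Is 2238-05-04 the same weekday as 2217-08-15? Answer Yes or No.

Yes

From Aug 15, 2217 to May 4, 2238 is 7567 days.
7567 mod 7 = 0, so they are the same weekday.
(Aug 15, 2217 is a Friday; May 4, 2238 is a Friday.)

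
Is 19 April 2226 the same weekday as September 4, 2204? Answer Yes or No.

From Sep 4, 2204 to Apr 19, 2226 is 7897 days.
7897 mod 7 = 1, so they are different weekdays.
(Sep 4, 2204 is a Tuesday; Apr 19, 2226 is a Wednesday.)

No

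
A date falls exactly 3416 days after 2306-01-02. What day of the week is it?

Tuesday

First find the weekday of Jan 2, 2306. Doomsday rule: the anchor day for the 2300s is Wednesday. For year 06: 6÷12 = 0 r 6, and 6÷4 = 1, so 0+6+1 = 7.
Wednesday + 7 ≡ Wednesday — that's 2306's doomsday.
In January the doomsday date is Jan 3 (2306 is not a leap year).
Jan 2 is 1 day before Jan 3; 1 mod 7 = 1, so Wednesday − 1 = Tuesday.
3416 mod 7 = 0, so 3416 days after a Tuesday is Tuesday + 0 = Tuesday.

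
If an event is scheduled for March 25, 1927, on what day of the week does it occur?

Friday

January 1, 1927 is a Saturday.
Jan 1, 1927 → Feb 1, 1927: 31 days (January has 31).
Feb 1, 1927 → Mar 1, 1927: 28 days (February has 28).
Mar 1, 1927 → Mar 25, 1927: 24 days.
Total: 83 days.
83 mod 7 = 6, so Saturday + 6 = Friday.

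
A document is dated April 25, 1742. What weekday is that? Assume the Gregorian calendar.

Wednesday

Doomsday rule: the anchor day for the 1700s is Sunday. For year 42: 42÷12 = 3 r 6, and 6÷4 = 1, so 3+6+1 = 10.
Sunday + 10 ≡ Wednesday — that's 1742's doomsday.
In April the doomsday date is Apr 4.
Apr 25 is 21 days after Apr 4; 21 mod 7 = 0, so Wednesday + 0 = Wednesday.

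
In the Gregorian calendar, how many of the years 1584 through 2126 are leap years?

Multiples of 4 in [1584,2126]: 136.
Of those, multiples of 100: 6 (not leap unless ÷400).
Multiples of 400: 2.
Leap years = 136 − 6 + 2 = 132.

132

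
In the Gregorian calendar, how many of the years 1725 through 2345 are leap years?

150

Multiples of 4 in [1725,2345]: 155.
Of those, multiples of 100: 6 (not leap unless ÷400).
Multiples of 400: 1.
Leap years = 155 − 6 + 1 = 150.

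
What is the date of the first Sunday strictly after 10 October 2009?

Oct 10, 2009 is a Saturday.
From Saturday to the next Sunday is 1 day.
Oct 10, 2009 + 1 = Oct 11, 2009.

October 11, 2009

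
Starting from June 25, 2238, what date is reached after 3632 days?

+365 (one year) → Jun 25, 2239 (3267 left).
+366 (one year; includes Feb 29, 2240) → Jun 25, 2240 (2901 left).
+365 (one year) → Jun 25, 2241 (2536 left).
+365 (one year) → Jun 25, 2242 (2171 left).
+365 (one year) → Jun 25, 2243 (1806 left).
+366 (one year; includes Feb 29, 2244) → Jun 25, 2244 (1440 left).
+365 (one year) → Jun 25, 2245 (1075 left).
+365 (one year) → Jun 25, 2246 (710 left).
+365 (one year) → Jun 25, 2247 (345 left).
Jun has 30 days: +6 → Jul 1, 2247 (339 left).
Jul has 31 days: +31 → Aug 1, 2247 (308 left).
Aug has 31 days: +31 → Sep 1, 2247 (277 left).
Sep has 30 days: +30 → Oct 1, 2247 (247 left).
Oct has 31 days: +31 → Nov 1, 2247 (216 left).
Nov has 30 days: +30 → Dec 1, 2247 (186 left).
Dec has 31 days: +31 → Jan 1, 2248 (155 left).
Jan has 31 days: +31 → Feb 1, 2248 (124 left).
Feb has 29 days: +29 → Mar 1, 2248 (95 left).
Mar has 31 days: +31 → Apr 1, 2248 (64 left).
Apr has 30 days: +30 → May 1, 2248 (34 left).
May has 31 days: +31 → Jun 1, 2248 (3 left).
+3 → Jun 4, 2248.

June 4, 2248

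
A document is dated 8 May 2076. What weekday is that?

Friday

Doomsday rule: the anchor day for the 2000s is Tuesday. For year 76: 76÷12 = 6 r 4, and 4÷4 = 1, so 6+4+1 = 11.
Tuesday + 11 ≡ Saturday — that's 2076's doomsday.
In May the doomsday date is May 9.
May 8 is 1 day before May 9; 1 mod 7 = 1, so Saturday − 1 = Friday.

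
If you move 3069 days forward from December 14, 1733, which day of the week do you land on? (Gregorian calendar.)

Thursday

First find the weekday of Dec 14, 1733. Doomsday rule: the anchor day for the 1700s is Sunday. For year 33: 33÷12 = 2 r 9, and 9÷4 = 2, so 2+9+2 = 13.
Sunday + 13 ≡ Saturday — that's 1733's doomsday.
In December the doomsday date is Dec 12.
Dec 14 is 2 days after Dec 12; 2 mod 7 = 2, so Saturday + 2 = Monday.
3069 mod 7 = 3, so 3069 days after a Monday is Monday + 3 = Thursday.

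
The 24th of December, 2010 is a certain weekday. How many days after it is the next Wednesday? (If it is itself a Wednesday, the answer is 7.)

5

Dec 24, 2010 is a Friday.
From Friday to the next Wednesday is 5 days.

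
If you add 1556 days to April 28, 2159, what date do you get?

August 1, 2163

+366 (one year; includes Feb 29, 2160) → Apr 28, 2160 (1190 left).
+365 (one year) → Apr 28, 2161 (825 left).
+365 (one year) → Apr 28, 2162 (460 left).
+365 (one year) → Apr 28, 2163 (95 left).
Apr has 30 days: +3 → May 1, 2163 (92 left).
May has 31 days: +31 → Jun 1, 2163 (61 left).
Jun has 30 days: +30 → Jul 1, 2163 (31 left).
Jul has 31 days: +31 → Aug 1, 2163 (0 left).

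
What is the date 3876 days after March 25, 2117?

+365 (one year) → Mar 25, 2118 (3511 left).
+365 (one year) → Mar 25, 2119 (3146 left).
+366 (one year; includes Feb 29, 2120) → Mar 25, 2120 (2780 left).
+365 (one year) → Mar 25, 2121 (2415 left).
+365 (one year) → Mar 25, 2122 (2050 left).
+365 (one year) → Mar 25, 2123 (1685 left).
+366 (one year; includes Feb 29, 2124) → Mar 25, 2124 (1319 left).
+365 (one year) → Mar 25, 2125 (954 left).
+365 (one year) → Mar 25, 2126 (589 left).
+365 (one year) → Mar 25, 2127 (224 left).
Mar has 31 days: +7 → Apr 1, 2127 (217 left).
Apr has 30 days: +30 → May 1, 2127 (187 left).
May has 31 days: +31 → Jun 1, 2127 (156 left).
Jun has 30 days: +30 → Jul 1, 2127 (126 left).
Jul has 31 days: +31 → Aug 1, 2127 (95 left).
Aug has 31 days: +31 → Sep 1, 2127 (64 left).
Sep has 30 days: +30 → Oct 1, 2127 (34 left).
Oct has 31 days: +31 → Nov 1, 2127 (3 left).
+3 → Nov 4, 2127.

November 4, 2127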